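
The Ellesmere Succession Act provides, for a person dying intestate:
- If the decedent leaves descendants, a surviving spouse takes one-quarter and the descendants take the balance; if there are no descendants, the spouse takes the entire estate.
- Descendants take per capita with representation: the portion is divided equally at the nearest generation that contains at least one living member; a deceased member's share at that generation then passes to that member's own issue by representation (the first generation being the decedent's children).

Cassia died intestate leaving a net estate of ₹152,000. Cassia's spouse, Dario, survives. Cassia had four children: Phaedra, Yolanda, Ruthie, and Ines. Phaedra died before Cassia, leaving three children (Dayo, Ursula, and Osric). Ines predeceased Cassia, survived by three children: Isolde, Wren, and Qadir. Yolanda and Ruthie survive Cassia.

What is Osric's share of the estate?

Dario takes one-quarter of ₹152,000 = ₹38,000. The remaining ₹114,000 passes to the descendants.
The descendants' portion (₹114,000) is divided into 4 shares of ₹28,500: Yolanda and Ruthie each take ₹28,500; Phaedra's ₹28,500 share passes to Phaedra's issue; Ines's ₹28,500 share passes to Ines's issue.
Phaedra's share (₹28,500) is divided into 3 shares of ₹9,500: Dayo, Ursula, and Osric each take ₹9,500.
Ines's share (₹28,500) is divided into 3 shares of ₹9,500: Isolde, Wren, and Qadir each take ₹9,500.

Osric receives ₹9,500.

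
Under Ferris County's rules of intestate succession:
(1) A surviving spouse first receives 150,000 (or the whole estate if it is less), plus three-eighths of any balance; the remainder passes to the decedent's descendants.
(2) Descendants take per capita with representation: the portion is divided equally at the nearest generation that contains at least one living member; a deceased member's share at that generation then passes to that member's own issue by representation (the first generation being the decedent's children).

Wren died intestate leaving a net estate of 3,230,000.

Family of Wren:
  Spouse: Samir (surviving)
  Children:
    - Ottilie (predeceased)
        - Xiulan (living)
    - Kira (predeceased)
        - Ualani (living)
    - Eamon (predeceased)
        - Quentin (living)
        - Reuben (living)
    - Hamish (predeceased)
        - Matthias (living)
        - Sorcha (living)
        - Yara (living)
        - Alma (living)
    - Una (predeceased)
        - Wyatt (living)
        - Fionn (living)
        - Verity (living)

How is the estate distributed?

Samir: 1,305,000; Xiulan: 175,000; Ualani: 175,000; Quentin: 175,000; Reuben: 175,000; Matthias: 175,000; Sorcha: 175,000; Yara: 175,000; Alma: 175,000; Wyatt: 175,000; Fionn: 175,000; Verity: 175,000

Samir first takes 150,000, leaving a balance of 3,080,000. Samir then takes three-eighths of the balance (1,155,000), for a total of 1,305,000. The remaining 1,925,000 passes to the descendants.
No child survives, so the initial division is made at the grandchildren's generation.
The descendants' portion (1,925,000) is divided into 11 shares of 175,000: Xiulan, Ualani, Quentin, Reuben, Matthias, Sorcha, Yara, Alma, Wyatt, Fionn, and Verity each take 175,000.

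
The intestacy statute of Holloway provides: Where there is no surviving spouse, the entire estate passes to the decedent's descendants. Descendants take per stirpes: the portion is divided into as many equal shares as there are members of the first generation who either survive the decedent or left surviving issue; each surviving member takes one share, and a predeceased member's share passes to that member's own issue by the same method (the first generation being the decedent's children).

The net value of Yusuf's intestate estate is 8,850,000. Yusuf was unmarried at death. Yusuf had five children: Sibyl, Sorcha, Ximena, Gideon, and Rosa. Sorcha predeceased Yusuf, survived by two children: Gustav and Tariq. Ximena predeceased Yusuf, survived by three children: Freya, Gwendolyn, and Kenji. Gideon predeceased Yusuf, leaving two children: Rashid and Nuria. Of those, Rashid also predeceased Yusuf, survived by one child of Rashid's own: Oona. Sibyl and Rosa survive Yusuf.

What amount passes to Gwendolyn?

The entire 8,850,000 passes to the descendants.
That amount (8,850,000) is divided into 5 shares of 1,770,000: Sibyl and Rosa each take 1,770,000; Sorcha's 1,770,000 share passes to Sorcha's issue; Ximena's 1,770,000 share passes to Ximena's issue; Gideon's 1,770,000 share passes to Gideon's issue.
Sorcha's share (1,770,000) is divided into 2 shares of 885,000: Gustav and Tariq each take 885,000.
Ximena's share (1,770,000) is divided into 3 shares of 590,000: Freya, Gwendolyn, and Kenji each take 590,000.
Gideon's share (1,770,000) is divided into 2 shares of 885,000: Nuria takes 885,000; Rashid's 885,000 share passes to Rashid's issue.
Rashid's share (885,000) passes entirely to Oona.

Gwendolyn receives 590,000.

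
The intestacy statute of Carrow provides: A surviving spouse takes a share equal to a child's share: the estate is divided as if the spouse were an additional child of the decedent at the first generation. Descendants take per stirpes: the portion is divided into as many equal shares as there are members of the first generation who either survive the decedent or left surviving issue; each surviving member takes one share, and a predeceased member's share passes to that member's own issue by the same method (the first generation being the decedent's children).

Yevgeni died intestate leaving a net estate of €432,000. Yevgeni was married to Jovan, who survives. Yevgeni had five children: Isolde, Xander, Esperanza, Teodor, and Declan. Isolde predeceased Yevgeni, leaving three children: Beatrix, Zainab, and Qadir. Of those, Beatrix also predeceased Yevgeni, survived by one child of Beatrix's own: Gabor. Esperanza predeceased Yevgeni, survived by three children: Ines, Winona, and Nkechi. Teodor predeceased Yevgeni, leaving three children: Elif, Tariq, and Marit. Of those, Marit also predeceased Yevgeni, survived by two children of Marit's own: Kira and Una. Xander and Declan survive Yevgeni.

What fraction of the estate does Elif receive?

The spouse counts as an additional share at the children's level, so there are 6 primary shares of €72,000. Jovan takes one such share (€72,000).
The children's combined portion (€360,000) is divided into 5 shares of €72,000: Xander and Declan each take €72,000; Isolde's €72,000 share passes to Isolde's issue; Esperanza's €72,000 share passes to Esperanza's issue; Teodor's €72,000 share passes to Teodor's issue.
Isolde's share (€72,000) is divided into 3 shares of €24,000: Zainab and Qadir each take €24,000; Beatrix's €24,000 share passes to Beatrix's issue.
Beatrix's share (€24,000) passes entirely to Gabor.
Esperanza's share (€72,000) is divided into 3 shares of €24,000: Ines, Winona, and Nkechi each take €24,000.
Teodor's share (€72,000) is divided into 3 shares of €24,000: Elif and Tariq each take €24,000; Marit's €24,000 share passes to Marit's issue.
Marit's share (€24,000) is divided into 2 shares of €12,000: Kira and Una each take €12,000.

Elif receives 1/18 of the estate.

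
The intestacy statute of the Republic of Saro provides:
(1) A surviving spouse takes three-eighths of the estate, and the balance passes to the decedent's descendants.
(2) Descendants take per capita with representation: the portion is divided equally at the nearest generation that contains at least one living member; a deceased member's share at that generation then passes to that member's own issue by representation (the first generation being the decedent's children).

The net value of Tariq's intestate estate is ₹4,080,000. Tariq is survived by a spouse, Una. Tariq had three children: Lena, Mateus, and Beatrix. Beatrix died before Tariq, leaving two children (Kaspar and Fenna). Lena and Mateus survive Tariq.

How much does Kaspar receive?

Kaspar receives ₹425,000.

Una takes three-eighths of ₹4,080,000 = ₹1,530,000. The remaining ₹2,550,000 passes to the descendants.
The descendants' portion (₹2,550,000) is divided into 3 shares of ₹850,000: Lena and Mateus each take ₹850,000; Beatrix's ₹850,000 share passes to Beatrix's issue.
Beatrix's share (₹850,000) is divided into 2 shares of ₹425,000: Kaspar and Fenna each take ₹425,000.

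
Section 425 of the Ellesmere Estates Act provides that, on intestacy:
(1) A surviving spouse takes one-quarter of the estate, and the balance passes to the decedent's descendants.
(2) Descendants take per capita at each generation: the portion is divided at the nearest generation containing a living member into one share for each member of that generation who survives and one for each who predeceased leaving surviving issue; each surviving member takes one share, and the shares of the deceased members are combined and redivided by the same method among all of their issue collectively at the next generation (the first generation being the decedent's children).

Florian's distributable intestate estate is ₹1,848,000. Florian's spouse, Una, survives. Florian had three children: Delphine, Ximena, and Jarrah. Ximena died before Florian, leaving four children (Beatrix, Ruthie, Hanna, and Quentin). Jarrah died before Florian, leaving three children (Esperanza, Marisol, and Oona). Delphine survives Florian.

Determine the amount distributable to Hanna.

Hanna receives ₹132,000.

Una takes one-quarter of ₹1,848,000 = ₹462,000. The remaining ₹1,386,000 passes to the descendants.
The descendants' portion (₹1,386,000) is divided at the children's generation into 3 shares of ₹462,000. Delphine takes ₹462,000. The 2 shares of the deceased (Ximena and Jarrah) are combined into a pool of ₹924,000.
That pool (₹924,000) is divided at the grandchildren's generation equally among Beatrix, Ruthie, Hanna, Quentin, Esperanza, Marisol, and Oona: ₹132,000 each.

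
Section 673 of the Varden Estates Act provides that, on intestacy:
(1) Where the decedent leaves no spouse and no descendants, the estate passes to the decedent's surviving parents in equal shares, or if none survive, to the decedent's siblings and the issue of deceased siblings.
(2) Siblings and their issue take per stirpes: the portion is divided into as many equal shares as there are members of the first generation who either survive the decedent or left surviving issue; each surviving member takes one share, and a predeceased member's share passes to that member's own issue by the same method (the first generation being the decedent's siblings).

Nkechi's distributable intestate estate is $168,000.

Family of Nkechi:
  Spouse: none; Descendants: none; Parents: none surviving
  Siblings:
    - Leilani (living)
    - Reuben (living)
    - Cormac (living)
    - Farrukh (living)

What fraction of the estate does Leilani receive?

The entire $168,000 passes to the siblings and their issue.
That amount ($168,000) is divided into 4 shares of $42,000: Leilani, Reuben, Cormac, and Farrukh each take $42,000.

Leilani receives 1/4 of the estate.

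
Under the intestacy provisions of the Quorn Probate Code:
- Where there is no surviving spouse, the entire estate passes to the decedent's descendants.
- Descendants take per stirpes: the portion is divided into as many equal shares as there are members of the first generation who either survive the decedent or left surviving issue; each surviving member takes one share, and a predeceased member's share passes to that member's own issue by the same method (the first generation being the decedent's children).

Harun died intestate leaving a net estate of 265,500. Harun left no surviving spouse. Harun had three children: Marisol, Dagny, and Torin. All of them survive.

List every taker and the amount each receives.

Marisol: 88,500; Dagny: 88,500; Torin: 88,500

The entire 265,500 passes to the descendants.
That amount (265,500) is divided into 3 shares of 88,500: Marisol, Dagny, and Torin each take 88,500.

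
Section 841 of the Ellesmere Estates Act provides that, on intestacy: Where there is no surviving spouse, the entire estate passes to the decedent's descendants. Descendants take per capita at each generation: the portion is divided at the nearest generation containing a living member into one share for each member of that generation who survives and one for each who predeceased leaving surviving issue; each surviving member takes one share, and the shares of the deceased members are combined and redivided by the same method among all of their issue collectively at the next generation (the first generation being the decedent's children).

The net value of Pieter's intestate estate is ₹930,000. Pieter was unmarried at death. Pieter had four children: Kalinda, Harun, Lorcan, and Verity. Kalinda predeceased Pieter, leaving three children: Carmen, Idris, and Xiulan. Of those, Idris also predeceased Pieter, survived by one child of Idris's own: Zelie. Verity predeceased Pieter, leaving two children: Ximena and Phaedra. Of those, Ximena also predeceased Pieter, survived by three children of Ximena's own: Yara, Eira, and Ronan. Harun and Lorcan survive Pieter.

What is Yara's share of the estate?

Yara receives ₹46,500.

The entire ₹930,000 passes to the descendants.
That amount (₹930,000) is divided at the children's generation into 4 shares of ₹232,500. Harun and Lorcan each take ₹232,500. The 2 shares of the deceased (Kalinda and Verity) are combined into a pool of ₹465,000.
That pool (₹465,000) is divided at the grandchildren's generation into 5 shares of ₹93,000. Carmen, Xiulan, and Phaedra each take ₹93,000. The 2 shares of the deceased (Idris and Ximena) are combined into a pool of ₹186,000.
That pool (₹186,000) is divided at the great-grandchildren's generation equally among Zelie, Yara, Eira, and Ronan: ₹46,500 each.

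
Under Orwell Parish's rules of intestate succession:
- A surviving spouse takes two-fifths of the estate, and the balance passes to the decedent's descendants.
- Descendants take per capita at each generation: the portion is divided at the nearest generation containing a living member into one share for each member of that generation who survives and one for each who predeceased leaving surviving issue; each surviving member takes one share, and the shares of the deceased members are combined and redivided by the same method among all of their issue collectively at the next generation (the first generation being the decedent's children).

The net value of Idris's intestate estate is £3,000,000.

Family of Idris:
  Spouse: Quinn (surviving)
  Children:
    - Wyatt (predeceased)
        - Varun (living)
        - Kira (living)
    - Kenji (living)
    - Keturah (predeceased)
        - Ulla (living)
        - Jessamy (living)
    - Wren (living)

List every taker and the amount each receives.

Quinn takes two-fifths of £3,000,000 = £1,200,000. The remaining £1,800,000 passes to the descendants.
The descendants' portion (£1,800,000) is divided at the children's generation into 4 shares of £450,000. Kenji and Wren each take £450,000. The 2 shares of the deceased (Wyatt and Keturah) are combined into a pool of £900,000.
That pool (£900,000) is divided at the grandchildren's generation equally among Varun, Kira, Ulla, and Jessamy: £225,000 each.

Quinn: £1,200,000; Varun: £225,000; Kira: £225,000; Kenji: £450,000; Ulla: £225,000; Jessamy: £225,000; Wren: £450,000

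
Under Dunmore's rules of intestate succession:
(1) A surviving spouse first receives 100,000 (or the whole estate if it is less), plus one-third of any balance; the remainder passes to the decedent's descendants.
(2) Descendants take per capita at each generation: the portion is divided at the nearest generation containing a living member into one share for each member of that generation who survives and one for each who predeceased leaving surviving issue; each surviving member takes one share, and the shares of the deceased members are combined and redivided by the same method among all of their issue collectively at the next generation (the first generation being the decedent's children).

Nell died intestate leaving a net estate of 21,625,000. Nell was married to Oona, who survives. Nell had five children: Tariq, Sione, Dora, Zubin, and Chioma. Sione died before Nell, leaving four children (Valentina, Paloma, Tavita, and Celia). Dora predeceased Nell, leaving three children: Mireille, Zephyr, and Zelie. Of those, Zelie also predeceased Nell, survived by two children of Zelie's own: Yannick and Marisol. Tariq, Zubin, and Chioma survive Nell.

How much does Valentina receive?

Valentina receives 820,000.

Oona first takes 100,000, leaving a balance of 21,525,000. Oona then takes one-third of the balance (7,175,000), for a total of 7,275,000. The remaining 14,350,000 passes to the descendants.
The descendants' portion (14,350,000) is divided at the children's generation into 5 shares of 2,870,000. Tariq, Zubin, and Chioma each take 2,870,000. The 2 shares of the deceased (Sione and Dora) are combined into a pool of 5,740,000.
That pool (5,740,000) is divided at the grandchildren's generation into 7 shares of 820,000. Valentina, Paloma, Tavita, Celia, Mireille, and Zephyr each take 820,000. The remaining share for the deceased Zelie (820,000) is carried to the next generation.
That pool (820,000) is divided at the great-grandchildren's generation equally among Yannick and Marisol: 410,000 each.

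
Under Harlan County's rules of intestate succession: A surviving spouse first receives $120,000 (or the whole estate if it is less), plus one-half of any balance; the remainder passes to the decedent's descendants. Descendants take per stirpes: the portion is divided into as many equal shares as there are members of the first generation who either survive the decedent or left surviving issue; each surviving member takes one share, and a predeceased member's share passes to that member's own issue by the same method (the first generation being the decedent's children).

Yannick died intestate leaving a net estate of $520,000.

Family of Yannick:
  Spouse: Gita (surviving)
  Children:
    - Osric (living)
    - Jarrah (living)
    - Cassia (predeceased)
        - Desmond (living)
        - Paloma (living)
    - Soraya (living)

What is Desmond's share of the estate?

Gita first takes $120,000, leaving a balance of $400,000. Gita then takes one-half of the balance ($200,000), for a total of $320,000. The remaining $200,000 passes to the descendants.
The descendants' portion ($200,000) is divided into 4 shares of $50,000: Osric, Jarrah, and Soraya each take $50,000; Cassia's $50,000 share passes to Cassia's issue.
Cassia's share ($50,000) is divided into 2 shares of $25,000: Desmond and Paloma each take $25,000.

Desmond receives $25,000.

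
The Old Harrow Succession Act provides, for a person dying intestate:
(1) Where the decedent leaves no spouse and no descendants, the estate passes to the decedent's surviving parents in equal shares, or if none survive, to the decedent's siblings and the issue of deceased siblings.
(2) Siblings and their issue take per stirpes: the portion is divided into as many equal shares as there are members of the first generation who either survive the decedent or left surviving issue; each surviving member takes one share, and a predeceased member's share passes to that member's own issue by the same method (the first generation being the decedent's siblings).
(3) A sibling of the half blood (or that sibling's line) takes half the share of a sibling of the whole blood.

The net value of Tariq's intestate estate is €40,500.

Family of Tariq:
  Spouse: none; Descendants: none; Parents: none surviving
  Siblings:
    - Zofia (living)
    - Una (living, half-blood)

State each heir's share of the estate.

The entire €40,500 passes to the siblings and their issue.
Counting each half-blood sibling's line as half a unit, there are 3/2 units in €40,500, so one unit is €27,000. Whole-blood lines (Zofia) take €27,000 each; half-blood lines (Una) take €13,500 each.

Zofia: €27,000; Una: €13,500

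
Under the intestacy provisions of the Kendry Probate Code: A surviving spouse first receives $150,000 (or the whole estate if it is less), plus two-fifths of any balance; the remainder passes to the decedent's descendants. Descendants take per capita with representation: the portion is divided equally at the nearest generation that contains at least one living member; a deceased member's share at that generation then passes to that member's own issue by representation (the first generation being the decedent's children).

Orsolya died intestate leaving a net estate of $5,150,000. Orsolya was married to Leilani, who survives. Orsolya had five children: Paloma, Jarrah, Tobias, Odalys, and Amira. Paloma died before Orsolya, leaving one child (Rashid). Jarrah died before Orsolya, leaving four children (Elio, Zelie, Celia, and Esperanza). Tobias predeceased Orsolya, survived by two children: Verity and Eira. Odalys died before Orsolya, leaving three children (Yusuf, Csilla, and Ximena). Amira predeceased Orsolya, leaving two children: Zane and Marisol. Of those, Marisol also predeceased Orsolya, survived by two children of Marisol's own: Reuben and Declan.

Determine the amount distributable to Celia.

Celia receives $250,000.

Leilani first takes $150,000, leaving a balance of $5,000,000. Leilani then takes two-fifths of the balance ($2,000,000), for a total of $2,150,000. The remaining $3,000,000 passes to the descendants.
No child survives, so the initial division is made at the grandchildren's generation.
The descendants' portion ($3,000,000) is divided into 12 shares of $250,000: Rashid, Elio, Zelie, Celia, Esperanza, Verity, Eira, Yusuf, Csilla, Ximena, and Zane each take $250,000; Marisol's $250,000 share passes to Marisol's issue.
Marisol's share ($250,000) is divided into 2 shares of $125,000: Reuben and Declan each take $125,000.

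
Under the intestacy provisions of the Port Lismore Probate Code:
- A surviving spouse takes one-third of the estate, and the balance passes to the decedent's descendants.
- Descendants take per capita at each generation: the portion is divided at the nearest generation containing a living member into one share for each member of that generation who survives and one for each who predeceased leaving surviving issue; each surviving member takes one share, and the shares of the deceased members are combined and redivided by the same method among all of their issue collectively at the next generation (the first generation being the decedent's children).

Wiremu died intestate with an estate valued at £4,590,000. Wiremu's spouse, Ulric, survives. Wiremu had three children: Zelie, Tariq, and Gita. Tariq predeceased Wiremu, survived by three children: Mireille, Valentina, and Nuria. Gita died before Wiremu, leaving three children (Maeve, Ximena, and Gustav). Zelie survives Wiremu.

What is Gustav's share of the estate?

Ulric takes one-third of £4,590,000 = £1,530,000. The remaining £3,060,000 passes to the descendants.
The descendants' portion (£3,060,000) is divided at the children's generation into 3 shares of £1,020,000. Zelie takes £1,020,000. The 2 shares of the deceased (Tariq and Gita) are combined into a pool of £2,040,000.
That pool (£2,040,000) is divided at the grandchildren's generation equally among Mireille, Valentina, Nuria, Maeve, Ximena, and Gustav: £340,000 each.

Gustav receives £340,000.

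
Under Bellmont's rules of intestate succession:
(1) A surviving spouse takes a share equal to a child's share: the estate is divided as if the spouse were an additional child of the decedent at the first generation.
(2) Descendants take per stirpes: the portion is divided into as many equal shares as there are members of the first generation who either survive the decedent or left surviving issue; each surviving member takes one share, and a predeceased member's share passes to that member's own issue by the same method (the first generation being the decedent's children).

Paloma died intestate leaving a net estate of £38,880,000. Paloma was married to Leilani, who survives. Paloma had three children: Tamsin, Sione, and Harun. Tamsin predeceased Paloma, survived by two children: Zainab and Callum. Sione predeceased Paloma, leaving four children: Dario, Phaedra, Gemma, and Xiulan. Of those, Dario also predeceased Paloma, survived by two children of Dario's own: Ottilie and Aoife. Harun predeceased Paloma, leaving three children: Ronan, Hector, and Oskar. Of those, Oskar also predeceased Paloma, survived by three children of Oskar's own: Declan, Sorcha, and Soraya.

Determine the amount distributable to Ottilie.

The spouse counts as an additional share at the children's level, so there are 4 primary shares of £9,720,000. Leilani takes one such share (£9,720,000).
The children's combined portion (£29,160,000) is divided into 3 shares of £9,720,000: Tamsin's £9,720,000 share passes to Tamsin's issue; Sione's £9,720,000 share passes to Sione's issue; Harun's £9,720,000 share passes to Harun's issue.
Tamsin's share (£9,720,000) is divided into 2 shares of £4,860,000: Zainab and Callum each take £4,860,000.
Sione's share (£9,720,000) is divided into 4 shares of £2,430,000: Phaedra, Gemma, and Xiulan each take £2,430,000; Dario's £2,430,000 share passes to Dario's issue.
Dario's share (£2,430,000) is divided into 2 shares of £1,215,000: Ottilie and Aoife each take £1,215,000.
Harun's share (£9,720,000) is divided into 3 shares of £3,240,000: Ronan and Hector each take £3,240,000; Oskar's £3,240,000 share passes to Oskar's issue.
Oskar's share (£3,240,000) is divided into 3 shares of £1,080,000: Declan, Sorcha, and Soraya each take £1,080,000.

Ottilie receives £1,215,000.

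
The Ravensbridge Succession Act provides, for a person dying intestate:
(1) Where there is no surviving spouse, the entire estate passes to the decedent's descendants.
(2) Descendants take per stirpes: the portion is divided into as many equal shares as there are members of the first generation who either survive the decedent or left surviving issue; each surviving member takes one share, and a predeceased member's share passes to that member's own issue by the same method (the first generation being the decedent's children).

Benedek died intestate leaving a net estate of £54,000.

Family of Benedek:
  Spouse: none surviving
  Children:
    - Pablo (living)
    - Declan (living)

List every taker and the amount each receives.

The entire £54,000 passes to the descendants.
That amount (£54,000) is divided into 2 shares of £27,000: Pablo and Declan each take £27,000.

Pablo: £27,000; Declan: £27,000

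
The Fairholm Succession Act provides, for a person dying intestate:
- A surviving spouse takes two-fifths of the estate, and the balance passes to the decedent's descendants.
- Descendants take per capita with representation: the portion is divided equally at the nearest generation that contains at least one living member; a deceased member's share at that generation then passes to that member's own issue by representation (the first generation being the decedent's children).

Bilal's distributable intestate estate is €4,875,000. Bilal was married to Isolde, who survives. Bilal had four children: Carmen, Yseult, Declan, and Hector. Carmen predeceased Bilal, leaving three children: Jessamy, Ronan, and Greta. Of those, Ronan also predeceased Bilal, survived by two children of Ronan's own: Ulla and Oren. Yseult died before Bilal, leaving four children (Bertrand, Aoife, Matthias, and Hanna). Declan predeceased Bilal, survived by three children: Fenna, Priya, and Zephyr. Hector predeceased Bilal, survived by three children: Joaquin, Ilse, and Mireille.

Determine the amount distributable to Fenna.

Isolde takes two-fifths of €4,875,000 = €1,950,000. The remaining €2,925,000 passes to the descendants.
No child survives, so the initial division is made at the grandchildren's generation.
The descendants' portion (€2,925,000) is divided into 13 shares of €225,000: Jessamy, Greta, Bertrand, Aoife, Matthias, Hanna, Fenna, Priya, Zephyr, Joaquin, Ilse, and Mireille each take €225,000; Ronan's €225,000 share passes to Ronan's issue.
Ronan's share (€225,000) is divided into 2 shares of €112,500: Ulla and Oren each take €112,500.

Fenna receives €225,000.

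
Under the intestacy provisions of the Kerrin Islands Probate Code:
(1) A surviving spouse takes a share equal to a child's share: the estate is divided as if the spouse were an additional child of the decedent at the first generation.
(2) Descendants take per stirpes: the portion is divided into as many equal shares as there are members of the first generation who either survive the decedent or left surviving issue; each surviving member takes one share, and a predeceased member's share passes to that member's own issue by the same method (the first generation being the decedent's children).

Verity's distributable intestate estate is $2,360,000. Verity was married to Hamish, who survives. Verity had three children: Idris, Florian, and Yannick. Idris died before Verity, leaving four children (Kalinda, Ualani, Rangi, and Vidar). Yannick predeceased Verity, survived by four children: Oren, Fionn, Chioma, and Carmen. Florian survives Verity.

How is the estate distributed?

Hamish: $590,000; Kalinda: $147,500; Ualani: $147,500; Rangi: $147,500; Vidar: $147,500; Florian: $590,000; Oren: $147,500; Fionn: $147,500; Chioma: $147,500; Carmen: $147,500

The spouse counts as an additional share at the children's level, so there are 4 primary shares of $590,000. Hamish takes one such share ($590,000).
The children's combined portion ($1,770,000) is divided into 3 shares of $590,000: Florian takes $590,000; Idris's $590,000 share passes to Idris's issue; Yannick's $590,000 share passes to Yannick's issue.
Idris's share ($590,000) is divided into 4 shares of $147,500: Kalinda, Ualani, Rangi, and Vidar each take $147,500.
Yannick's share ($590,000) is divided into 4 shares of $147,500: Oren, Fionn, Chioma, and Carmen each take $147,500.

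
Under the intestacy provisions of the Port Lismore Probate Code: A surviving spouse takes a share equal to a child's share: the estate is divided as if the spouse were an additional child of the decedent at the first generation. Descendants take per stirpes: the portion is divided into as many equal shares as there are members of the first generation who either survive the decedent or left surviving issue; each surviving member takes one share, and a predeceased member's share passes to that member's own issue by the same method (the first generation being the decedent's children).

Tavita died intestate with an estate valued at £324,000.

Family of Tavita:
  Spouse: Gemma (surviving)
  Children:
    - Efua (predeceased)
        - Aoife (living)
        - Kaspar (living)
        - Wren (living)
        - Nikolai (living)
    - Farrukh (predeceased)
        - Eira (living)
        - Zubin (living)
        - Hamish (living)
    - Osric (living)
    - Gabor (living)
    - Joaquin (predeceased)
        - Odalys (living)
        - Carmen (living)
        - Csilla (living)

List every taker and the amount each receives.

Gemma: £54,000; Aoife: £13,500; Kaspar: £13,500; Wren: £13,500; Nikolai: £13,500; Eira: £18,000; Zubin: £18,000; Hamish: £18,000; Osric: £54,000; Gabor: £54,000; Odalys: £18,000; Carmen: £18,000; Csilla: £18,000

The spouse counts as an additional share at the children's level, so there are 6 primary shares of £54,000. Gemma takes one such share (£54,000).
The children's combined portion (£270,000) is divided into 5 shares of £54,000: Osric and Gabor each take £54,000; Efua's £54,000 share passes to Efua's issue; Farrukh's £54,000 share passes to Farrukh's issue; Joaquin's £54,000 share passes to Joaquin's issue.
Efua's share (£54,000) is divided into 4 shares of £13,500: Aoife, Kaspar, Wren, and Nikolai each take £13,500.
Farrukh's share (£54,000) is divided into 3 shares of £18,000: Eira, Zubin, and Hamish each take £18,000.
Joaquin's share (£54,000) is divided into 3 shares of £18,000: Odalys, Carmen, and Csilla each take £18,000.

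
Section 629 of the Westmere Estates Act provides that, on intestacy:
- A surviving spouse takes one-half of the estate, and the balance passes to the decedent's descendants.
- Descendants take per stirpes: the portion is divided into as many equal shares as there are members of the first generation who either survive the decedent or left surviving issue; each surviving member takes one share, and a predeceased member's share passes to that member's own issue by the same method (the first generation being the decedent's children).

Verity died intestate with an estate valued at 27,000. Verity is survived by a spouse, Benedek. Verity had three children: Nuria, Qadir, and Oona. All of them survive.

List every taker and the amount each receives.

Benedek takes one-half of 27,000 = 13,500. The remaining 13,500 passes to the descendants.
The descendants' portion (13,500) is divided into 3 shares of 4,500: Nuria, Qadir, and Oona each take 4,500.

Benedek: 13,500; Nuria: 4,500; Qadir: 4,500; Oona: 4,500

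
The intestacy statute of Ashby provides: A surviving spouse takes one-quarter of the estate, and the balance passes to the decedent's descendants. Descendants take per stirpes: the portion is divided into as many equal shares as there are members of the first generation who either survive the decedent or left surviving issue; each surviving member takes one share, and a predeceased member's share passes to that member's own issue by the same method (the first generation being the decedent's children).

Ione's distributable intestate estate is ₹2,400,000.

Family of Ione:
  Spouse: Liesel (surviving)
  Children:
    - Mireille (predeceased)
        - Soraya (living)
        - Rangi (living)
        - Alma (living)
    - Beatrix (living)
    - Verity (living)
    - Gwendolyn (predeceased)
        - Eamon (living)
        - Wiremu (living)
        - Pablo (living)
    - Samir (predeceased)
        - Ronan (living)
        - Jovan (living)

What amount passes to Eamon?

Liesel takes one-quarter of ₹2,400,000 = ₹600,000. The remaining ₹1,800,000 passes to the descendants.
The descendants' portion (₹1,800,000) is divided into 5 shares of ₹360,000: Beatrix and Verity each take ₹360,000; Mireille's ₹360,000 share passes to Mireille's issue; Gwendolyn's ₹360,000 share passes to Gwendolyn's issue; Samir's ₹360,000 share passes to Samir's issue.
Mireille's share (₹360,000) is divided into 3 shares of ₹120,000: Soraya, Rangi, and Alma each take ₹120,000.
Gwendolyn's share (₹360,000) is divided into 3 shares of ₹120,000: Eamon, Wiremu, and Pablo each take ₹120,000.
Samir's share (₹360,000) is divided into 2 shares of ₹180,000: Ronan and Jovan each take ₹180,000.

Eamon receives ₹120,000.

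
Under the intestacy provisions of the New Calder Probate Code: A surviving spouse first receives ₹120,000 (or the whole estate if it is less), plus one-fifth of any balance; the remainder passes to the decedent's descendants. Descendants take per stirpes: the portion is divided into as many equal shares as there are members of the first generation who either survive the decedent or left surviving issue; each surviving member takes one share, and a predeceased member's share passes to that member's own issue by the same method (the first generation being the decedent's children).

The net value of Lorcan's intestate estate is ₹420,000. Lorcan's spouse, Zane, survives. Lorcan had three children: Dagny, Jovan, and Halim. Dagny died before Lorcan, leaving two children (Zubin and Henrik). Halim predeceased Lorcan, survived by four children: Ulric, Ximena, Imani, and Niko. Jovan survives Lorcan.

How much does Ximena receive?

Zane first takes ₹120,000, leaving a balance of ₹300,000. Zane then takes one-fifth of the balance (₹60,000), for a total of ₹180,000. The remaining ₹240,000 passes to the descendants.
The descendants' portion (₹240,000) is divided into 3 shares of ₹80,000: Jovan takes ₹80,000; Dagny's ₹80,000 share passes to Dagny's issue; Halim's ₹80,000 share passes to Halim's issue.
Dagny's share (₹80,000) is divided into 2 shares of ₹40,000: Zubin and Henrik each take ₹40,000.
Halim's share (₹80,000) is divided into 4 shares of ₹20,000: Ulric, Ximena, Imani, and Niko each take ₹20,000.

Ximena receives ₹20,000.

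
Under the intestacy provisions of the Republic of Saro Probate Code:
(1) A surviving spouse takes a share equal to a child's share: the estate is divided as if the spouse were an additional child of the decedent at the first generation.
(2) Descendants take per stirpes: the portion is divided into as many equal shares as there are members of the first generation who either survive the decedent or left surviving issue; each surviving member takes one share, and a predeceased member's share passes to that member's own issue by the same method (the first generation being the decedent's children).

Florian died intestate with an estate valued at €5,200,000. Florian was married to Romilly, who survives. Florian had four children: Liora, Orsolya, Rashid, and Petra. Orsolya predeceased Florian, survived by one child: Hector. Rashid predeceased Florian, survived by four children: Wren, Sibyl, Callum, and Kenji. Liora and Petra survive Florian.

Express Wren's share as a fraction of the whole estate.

Wren receives 1/20 of the estate.

The spouse counts as an additional share at the children's level, so there are 5 primary shares of €1,040,000. Romilly takes one such share (€1,040,000).
The children's combined portion (€4,160,000) is divided into 4 shares of €1,040,000: Liora and Petra each take €1,040,000; Orsolya's €1,040,000 share passes to Orsolya's issue; Rashid's €1,040,000 share passes to Rashid's issue.
Orsolya's share (€1,040,000) passes entirely to Hector.
Rashid's share (€1,040,000) is divided into 4 shares of €260,000: Wren, Sibyl, Callum, and Kenji each take €260,000.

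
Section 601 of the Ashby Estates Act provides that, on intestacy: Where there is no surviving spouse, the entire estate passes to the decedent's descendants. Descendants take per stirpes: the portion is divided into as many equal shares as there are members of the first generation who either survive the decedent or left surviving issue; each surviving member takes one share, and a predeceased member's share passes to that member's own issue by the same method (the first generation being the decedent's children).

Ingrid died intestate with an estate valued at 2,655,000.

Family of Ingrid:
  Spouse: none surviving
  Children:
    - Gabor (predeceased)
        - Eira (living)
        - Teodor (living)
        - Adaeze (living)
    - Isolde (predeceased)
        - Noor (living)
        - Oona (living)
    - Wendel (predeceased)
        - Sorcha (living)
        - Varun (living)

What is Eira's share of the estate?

Eira receives 295,000.

The entire 2,655,000 passes to the descendants.
That amount (2,655,000) is divided into 3 shares of 885,000: Gabor's 885,000 share passes to Gabor's issue; Isolde's 885,000 share passes to Isolde's issue; Wendel's 885,000 share passes to Wendel's issue.
Gabor's share (885,000) is divided into 3 shares of 295,000: Eira, Teodor, and Adaeze each take 295,000.
Isolde's share (885,000) is divided into 2 shares of 442,500: Noor and Oona each take 442,500.
Wendel's share (885,000) is divided into 2 shares of 442,500: Sorcha and Varun each take 442,500.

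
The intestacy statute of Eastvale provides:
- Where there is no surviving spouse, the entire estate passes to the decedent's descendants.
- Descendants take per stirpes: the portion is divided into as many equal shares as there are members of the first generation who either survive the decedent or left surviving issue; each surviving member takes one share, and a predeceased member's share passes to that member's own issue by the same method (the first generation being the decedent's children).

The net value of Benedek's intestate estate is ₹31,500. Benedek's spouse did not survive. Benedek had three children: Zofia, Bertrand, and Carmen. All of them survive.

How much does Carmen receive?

The entire ₹31,500 passes to the descendants.
That amount (₹31,500) is divided into 3 shares of ₹10,500: Zofia, Bertrand, and Carmen each take ₹10,500.

Carmen receives ₹10,500.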